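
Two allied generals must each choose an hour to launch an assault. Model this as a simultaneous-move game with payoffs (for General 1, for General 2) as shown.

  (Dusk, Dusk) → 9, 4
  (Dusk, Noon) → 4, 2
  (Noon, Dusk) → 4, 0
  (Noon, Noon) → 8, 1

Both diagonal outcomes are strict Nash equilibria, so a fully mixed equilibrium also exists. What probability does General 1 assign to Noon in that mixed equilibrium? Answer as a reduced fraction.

2/3

General 1's mix p on Dusk must make General 2 indifferent between Dusk and Noon.
General 2's payoff from Dusk: 4p + 0(1−p). From Noon: 2p + 1(1−p).
Set equal: 2p = 1(1−p) → p = 1/3.
Probability on Noon is 1 − 1/3 = 2/3.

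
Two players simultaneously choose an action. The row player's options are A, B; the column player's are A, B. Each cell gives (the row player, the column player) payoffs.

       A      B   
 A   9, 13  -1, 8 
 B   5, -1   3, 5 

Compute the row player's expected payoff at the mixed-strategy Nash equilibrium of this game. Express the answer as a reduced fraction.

The column player mixes with probability q on A, chosen so the row player is indifferent: 9q + (-1)(1−q) = 5q + 3(1−q) gives q = 1/2.
The row player's expected payoff (from either row, since indifferent) is 9·1/2 + (-1)·1/2 = 4.

4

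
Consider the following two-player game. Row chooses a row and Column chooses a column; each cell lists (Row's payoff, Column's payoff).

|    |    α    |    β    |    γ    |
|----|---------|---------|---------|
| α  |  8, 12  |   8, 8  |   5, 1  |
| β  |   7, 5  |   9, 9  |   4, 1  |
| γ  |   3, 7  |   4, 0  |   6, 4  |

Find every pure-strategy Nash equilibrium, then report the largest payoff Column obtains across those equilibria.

12

Both α is a pure NE (Row: 8 ≥ 7; Column: 12 ≥ 8). Column gets 12.
Both β is a pure NE (Row: 9 ≥ 8; Column: 9 ≥ 5). Column gets 9.
Every other cell has a profitable deviation for at least one player. Highest of {12, 9} is 12.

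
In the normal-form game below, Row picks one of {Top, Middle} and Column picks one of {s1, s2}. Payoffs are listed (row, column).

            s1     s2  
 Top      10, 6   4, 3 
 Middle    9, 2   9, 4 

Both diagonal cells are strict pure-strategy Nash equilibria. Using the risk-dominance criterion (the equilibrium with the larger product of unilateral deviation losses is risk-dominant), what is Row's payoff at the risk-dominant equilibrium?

9

At (Top, s1): Row loses 10 − 9 = 1 by deviating; Column loses 6 − 3 = 3. Product = 1·3 = 3.
At (Middle, s2): Row loses 9 − 4 = 5 by deviating; Column loses 4 − 2 = 2. Product = 5·2 = 10.
10 > 3, so (Middle, s2) is risk-dominant. Row's payoff there is 9.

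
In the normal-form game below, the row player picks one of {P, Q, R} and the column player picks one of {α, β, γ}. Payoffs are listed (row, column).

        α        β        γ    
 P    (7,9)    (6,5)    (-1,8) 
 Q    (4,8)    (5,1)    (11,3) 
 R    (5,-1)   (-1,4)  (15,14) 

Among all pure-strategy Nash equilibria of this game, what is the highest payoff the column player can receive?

(P, α) is a pure NE (the row player: 7 ≥ 5; the column player: 9 ≥ 8). The column player gets 9.
(R, γ) is a pure NE (the row player: 15 ≥ 11; the column player: 14 ≥ 4). The column player gets 14.
Every other cell has a profitable deviation for at least one player. Highest of {9, 14} is 14.

14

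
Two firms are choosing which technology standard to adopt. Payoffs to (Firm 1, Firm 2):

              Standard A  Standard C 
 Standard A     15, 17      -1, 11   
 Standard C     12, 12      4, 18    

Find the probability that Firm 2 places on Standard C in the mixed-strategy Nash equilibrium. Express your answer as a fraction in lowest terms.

Firm 2's mix q on Standard A must make Firm 1 indifferent between Standard A and Standard C.
Firm 1's payoff from Standard A: 15q + (-1)(1−q). From Standard C: 12q + 4(1−q).
Set equal: 3q = 5(1−q) → q = 5/8.
Probability on Standard C is 1 − 5/8 = 3/8.

3/8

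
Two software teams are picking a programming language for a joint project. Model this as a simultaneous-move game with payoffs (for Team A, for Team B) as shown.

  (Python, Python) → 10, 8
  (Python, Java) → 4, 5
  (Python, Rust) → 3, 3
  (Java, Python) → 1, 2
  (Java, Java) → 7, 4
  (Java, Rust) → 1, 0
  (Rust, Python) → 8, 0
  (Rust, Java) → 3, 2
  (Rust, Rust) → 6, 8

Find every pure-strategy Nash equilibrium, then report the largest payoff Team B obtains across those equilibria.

8

Both Python is a pure NE (Team A: 10 ≥ 8; Team B: 8 ≥ 5). Team B gets 8.
Both Java is a pure NE (Team A: 7 ≥ 4; Team B: 4 ≥ 2). Team B gets 4.
Both Rust is a pure NE (Team A: 6 ≥ 3; Team B: 8 ≥ 2). Team B gets 8.
Every other cell has a profitable deviation for at least one player. Highest of {8, 4, 8} is 8.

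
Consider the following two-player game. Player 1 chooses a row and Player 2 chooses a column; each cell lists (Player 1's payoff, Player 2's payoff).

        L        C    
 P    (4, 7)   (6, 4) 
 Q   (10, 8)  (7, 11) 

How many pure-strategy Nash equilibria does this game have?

(Q, C): Player 1 gets 7 (best alternative 6); Player 2 gets 11 (best alternative 8). Neither deviates — NE.
(P, L) is not a NE: Player 1 would switch to Q (10 > 4).
No other cell survives both best-response checks, so there is 1 pure NE.

1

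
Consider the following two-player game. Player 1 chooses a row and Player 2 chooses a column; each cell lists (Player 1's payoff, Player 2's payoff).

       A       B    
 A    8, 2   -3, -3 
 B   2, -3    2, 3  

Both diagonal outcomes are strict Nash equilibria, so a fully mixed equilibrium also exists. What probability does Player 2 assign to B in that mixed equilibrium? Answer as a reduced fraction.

Player 2's mix q on A must make Player 1 indifferent between A and B.
Player 1's payoff from A: 8q + (-3)(1−q). From B: 2q + 2(1−q).
Set equal: 6q = 5(1−q) → q = 5/11.
Probability on B is 1 − 5/11 = 6/11.

6/11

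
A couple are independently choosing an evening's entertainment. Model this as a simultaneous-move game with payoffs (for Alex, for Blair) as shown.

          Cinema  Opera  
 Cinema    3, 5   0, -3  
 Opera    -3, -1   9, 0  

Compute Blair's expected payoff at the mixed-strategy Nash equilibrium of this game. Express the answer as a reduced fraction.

Alex mixes with probability p on Cinema, chosen so Blair is indifferent: 5p + (-1)(1−p) = (-3)p + 0(1−p) gives p = 1/9.
Blair's expected payoff is 5·1/9 + (-1)·8/9 = -1/3.

-1/3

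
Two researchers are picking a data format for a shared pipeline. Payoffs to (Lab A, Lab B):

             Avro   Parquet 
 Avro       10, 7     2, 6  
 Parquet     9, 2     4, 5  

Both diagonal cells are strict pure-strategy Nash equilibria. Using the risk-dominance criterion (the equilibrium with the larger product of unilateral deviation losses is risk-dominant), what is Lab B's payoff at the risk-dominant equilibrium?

At both Avro: Lab A loses 10 − 9 = 1 by deviating; Lab B loses 7 − 6 = 1. Product = 1·1 = 1.
At both Parquet: Lab A loses 4 − 2 = 2 by deviating; Lab B loses 5 − 2 = 3. Product = 2·3 = 6.
6 > 1, so both Parquet is risk-dominant. Lab B's payoff there is 5.

5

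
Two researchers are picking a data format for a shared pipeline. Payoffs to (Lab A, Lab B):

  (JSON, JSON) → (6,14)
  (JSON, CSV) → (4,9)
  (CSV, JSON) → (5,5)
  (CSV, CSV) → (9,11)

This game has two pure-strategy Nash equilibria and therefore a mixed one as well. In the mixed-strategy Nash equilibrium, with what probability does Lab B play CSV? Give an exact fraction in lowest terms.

1/6

Lab B's mix q on JSON must make Lab A indifferent between JSON and CSV.
Lab A's payoff from JSON: 6q + 4(1−q). From CSV: 5q + 9(1−q).
Set equal: 1q = 5(1−q) → q = 5/6.
Probability on CSV is 1 − 5/6 = 1/6.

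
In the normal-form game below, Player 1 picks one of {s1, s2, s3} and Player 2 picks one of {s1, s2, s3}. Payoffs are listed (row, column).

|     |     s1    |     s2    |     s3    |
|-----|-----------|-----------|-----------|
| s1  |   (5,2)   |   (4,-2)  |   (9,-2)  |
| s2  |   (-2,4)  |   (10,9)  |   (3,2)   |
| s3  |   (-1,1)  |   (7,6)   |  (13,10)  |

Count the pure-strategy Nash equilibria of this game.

Both s1: Player 1 gets 5 (best alternative -1); Player 2 gets 2 (best alternative -2). Neither deviates — NE.
Both s2: Player 1 gets 10 (best alternative 7); Player 2 gets 9 (best alternative 4). Neither deviates — NE.
Both s3: Player 1 gets 13 (best alternative 9); Player 2 gets 10 (best alternative 6). Neither deviates — NE.
(s1, s3) is not a NE: Player 1 would switch to s3 (13 > 9).
No other cell survives both best-response checks, so there are 3 pure NE.

3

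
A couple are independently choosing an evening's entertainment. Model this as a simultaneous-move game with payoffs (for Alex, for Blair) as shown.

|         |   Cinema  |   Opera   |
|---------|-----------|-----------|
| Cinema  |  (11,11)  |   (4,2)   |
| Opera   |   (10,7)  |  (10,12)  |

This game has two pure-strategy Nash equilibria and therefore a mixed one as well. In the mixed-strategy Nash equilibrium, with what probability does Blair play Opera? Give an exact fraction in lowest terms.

1/7

Blair's mix q on Cinema must make Alex indifferent between Cinema and Opera.
Alex's payoff from Cinema: 11q + 4(1−q). From Opera: 10q + 10(1−q).
Set equal: 1q = 6(1−q) → q = 6/7.
Probability on Opera is 1 − 6/7 = 1/7.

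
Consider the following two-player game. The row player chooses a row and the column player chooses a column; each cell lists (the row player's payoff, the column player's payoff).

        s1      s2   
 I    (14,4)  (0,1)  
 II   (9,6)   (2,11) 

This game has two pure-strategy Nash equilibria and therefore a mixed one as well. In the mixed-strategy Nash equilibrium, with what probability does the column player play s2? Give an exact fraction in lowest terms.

5/7

The column player's mix q on s1 must make the row player indifferent between I and II.
The row player's payoff from I: 14q + 0(1−q). From II: 9q + 2(1−q).
Set equal: 5q = 2(1−q) → q = 2/7.
Probability on s2 is 1 − 2/7 = 5/7.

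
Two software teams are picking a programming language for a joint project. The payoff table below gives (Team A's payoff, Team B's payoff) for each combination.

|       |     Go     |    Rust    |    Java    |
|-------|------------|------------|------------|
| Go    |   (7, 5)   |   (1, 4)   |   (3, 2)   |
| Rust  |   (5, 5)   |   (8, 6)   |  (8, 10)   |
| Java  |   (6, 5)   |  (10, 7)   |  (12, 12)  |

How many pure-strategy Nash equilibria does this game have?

2

Both Go: Team A gets 7 (best alternative 6); Team B gets 5 (best alternative 4). Neither deviates — NE.
Both Java: Team A gets 12 (best alternative 8); Team B gets 12 (best alternative 7). Neither deviates — NE.
Both Rust is not a NE: Team A would switch to Java (10 > 8).
No other cell survives both best-response checks, so there are 2 pure NE.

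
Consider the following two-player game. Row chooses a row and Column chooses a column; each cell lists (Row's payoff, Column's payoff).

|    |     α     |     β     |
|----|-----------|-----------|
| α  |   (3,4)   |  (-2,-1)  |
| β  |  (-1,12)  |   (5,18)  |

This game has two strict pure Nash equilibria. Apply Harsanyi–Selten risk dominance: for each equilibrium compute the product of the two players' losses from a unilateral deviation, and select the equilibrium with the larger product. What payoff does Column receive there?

At both α: Row loses 3 − (-1) = 4 by deviating; Column loses 4 − (-1) = 5. Product = 4·5 = 20.
At both β: Row loses 5 − (-2) = 7 by deviating; Column loses 18 − 12 = 6. Product = 7·6 = 42.
42 > 20, so both β is risk-dominant. Column's payoff there is 18.

18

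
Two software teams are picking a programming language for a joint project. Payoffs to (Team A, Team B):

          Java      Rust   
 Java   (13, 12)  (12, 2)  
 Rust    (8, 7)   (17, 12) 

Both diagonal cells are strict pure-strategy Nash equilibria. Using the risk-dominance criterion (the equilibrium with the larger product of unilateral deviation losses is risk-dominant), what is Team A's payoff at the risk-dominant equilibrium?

At both Java: Team A loses 13 − 8 = 5 by deviating; Team B loses 12 − 2 = 10. Product = 5·10 = 50.
At both Rust: Team A loses 17 − 12 = 5 by deviating; Team B loses 12 − 7 = 5. Product = 5·5 = 25.
50 > 25, so both Java is risk-dominant. Team A's payoff there is 13.

13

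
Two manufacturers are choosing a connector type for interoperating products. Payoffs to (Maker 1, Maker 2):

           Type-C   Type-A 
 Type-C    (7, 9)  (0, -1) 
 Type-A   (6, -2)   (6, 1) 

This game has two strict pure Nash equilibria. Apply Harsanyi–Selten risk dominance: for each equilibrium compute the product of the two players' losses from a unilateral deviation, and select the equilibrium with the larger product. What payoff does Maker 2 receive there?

At both Type-C: Maker 1 loses 7 − 6 = 1 by deviating; Maker 2 loses 9 − (-1) = 10. Product = 1·10 = 10.
At both Type-A: Maker 1 loses 6 − 0 = 6 by deviating; Maker 2 loses 1 − (-2) = 3. Product = 6·3 = 18.
18 > 10, so both Type-A is risk-dominant. Maker 2's payoff there is 1.

1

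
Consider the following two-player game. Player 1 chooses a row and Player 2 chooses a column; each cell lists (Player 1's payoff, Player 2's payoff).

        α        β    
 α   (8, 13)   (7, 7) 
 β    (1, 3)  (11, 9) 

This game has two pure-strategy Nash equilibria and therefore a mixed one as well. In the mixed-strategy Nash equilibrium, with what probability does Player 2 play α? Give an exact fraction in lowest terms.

Player 2's mix q on α must make Player 1 indifferent between α and β.
Player 1's payoff from α: 8q + 7(1−q). From β: 1q + 11(1−q).
Set equal: 7q = 4(1−q) → q = 4/11.

4/11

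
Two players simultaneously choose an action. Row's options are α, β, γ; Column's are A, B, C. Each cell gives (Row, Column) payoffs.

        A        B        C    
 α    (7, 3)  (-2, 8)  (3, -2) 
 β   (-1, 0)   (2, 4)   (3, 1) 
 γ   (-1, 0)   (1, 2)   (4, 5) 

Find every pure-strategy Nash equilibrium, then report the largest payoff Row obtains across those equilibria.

4

(β, B) is a pure NE (Row: 2 ≥ 1; Column: 4 ≥ 1). Row gets 2.
(γ, C) is a pure NE (Row: 4 ≥ 3; Column: 5 ≥ 2). Row gets 4.
Every other cell has a profitable deviation for at least one player. Highest of {2, 4} is 4.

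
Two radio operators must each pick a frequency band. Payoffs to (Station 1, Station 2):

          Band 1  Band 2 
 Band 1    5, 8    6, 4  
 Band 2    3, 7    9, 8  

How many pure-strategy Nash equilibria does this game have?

Both Band 1: Station 1 gets 5 (best alternative 3); Station 2 gets 8 (best alternative 4). Neither deviates — NE.
Both Band 2: Station 1 gets 9 (best alternative 6); Station 2 gets 8 (best alternative 7). Neither deviates — NE.
(Band 1, Band 2) is not a NE: Station 1 would switch to Band 2 (9 > 6).
No other cell survives both best-response checks, so there are 2 pure NE.

2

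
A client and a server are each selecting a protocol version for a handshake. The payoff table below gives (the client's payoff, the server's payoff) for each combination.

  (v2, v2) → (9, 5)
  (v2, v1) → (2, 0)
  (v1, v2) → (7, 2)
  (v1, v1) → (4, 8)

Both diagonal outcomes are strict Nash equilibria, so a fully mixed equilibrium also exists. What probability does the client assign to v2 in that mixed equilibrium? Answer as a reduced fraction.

6/11

The client's mix p on v2 must make the server indifferent between v2 and v1.
The server's payoff from v2: 5p + 2(1−p). From v1: 0p + 8(1−p).
Set equal: 5p = 6(1−p) → p = 6/11.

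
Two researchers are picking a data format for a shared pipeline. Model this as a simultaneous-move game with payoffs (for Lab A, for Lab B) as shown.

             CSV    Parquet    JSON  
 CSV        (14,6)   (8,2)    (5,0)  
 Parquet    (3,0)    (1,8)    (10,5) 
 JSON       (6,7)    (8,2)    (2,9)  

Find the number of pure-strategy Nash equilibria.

Both CSV: Lab A gets 14 (best alternative 6); Lab B gets 6 (best alternative 2). Neither deviates — NE.
Both Parquet is not a NE: Lab A would switch to CSV (8 > 1).
No other cell survives both best-response checks, so there is 1 pure NE.

1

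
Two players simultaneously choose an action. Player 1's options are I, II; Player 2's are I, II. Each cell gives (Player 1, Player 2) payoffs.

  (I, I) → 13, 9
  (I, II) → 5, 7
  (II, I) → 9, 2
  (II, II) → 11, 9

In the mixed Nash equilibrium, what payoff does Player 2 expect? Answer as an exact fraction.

67/9

Player 1 mixes with probability p on I, chosen so Player 2 is indifferent: 9p + 2(1−p) = 7p + 9(1−p) gives p = 7/9.
Player 2's expected payoff is 9·7/9 + 2·2/9 = 67/9.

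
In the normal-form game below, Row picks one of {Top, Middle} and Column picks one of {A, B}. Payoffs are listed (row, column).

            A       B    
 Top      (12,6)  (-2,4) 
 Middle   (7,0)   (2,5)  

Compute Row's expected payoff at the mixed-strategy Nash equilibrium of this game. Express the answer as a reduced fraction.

Column mixes with probability q on A, chosen so Row is indifferent: 12q + (-2)(1−q) = 7q + 2(1−q) gives q = 4/9.
Row's expected payoff (from either row, since indifferent) is 12·4/9 + (-2)·5/9 = 38/9.

38/9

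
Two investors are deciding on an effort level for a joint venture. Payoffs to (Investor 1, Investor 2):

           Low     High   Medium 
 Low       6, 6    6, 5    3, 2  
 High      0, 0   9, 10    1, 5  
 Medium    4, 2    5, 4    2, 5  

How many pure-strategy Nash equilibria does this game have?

Both Low: Investor 1 gets 6 (best alternative 4); Investor 2 gets 6 (best alternative 5). Neither deviates — NE.
Both High: Investor 1 gets 9 (best alternative 6); Investor 2 gets 10 (best alternative 5). Neither deviates — NE.
Both Medium is not a NE: Investor 1 would switch to Low (3 > 2).
No other cell survives both best-response checks, so there are 2 pure NE.

2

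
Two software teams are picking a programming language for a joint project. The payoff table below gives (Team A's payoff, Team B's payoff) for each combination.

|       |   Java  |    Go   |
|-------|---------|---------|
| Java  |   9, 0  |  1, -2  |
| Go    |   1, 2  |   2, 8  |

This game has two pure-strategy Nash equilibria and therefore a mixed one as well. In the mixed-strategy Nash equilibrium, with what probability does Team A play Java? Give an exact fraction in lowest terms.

Team A's mix p on Java must make Team B indifferent between Java and Go.
Team B's payoff from Java: 0p + 2(1−p). From Go: (-2)p + 8(1−p).
Set equal: 2p = 6(1−p) → p = 6/8 = 3/4.

3/4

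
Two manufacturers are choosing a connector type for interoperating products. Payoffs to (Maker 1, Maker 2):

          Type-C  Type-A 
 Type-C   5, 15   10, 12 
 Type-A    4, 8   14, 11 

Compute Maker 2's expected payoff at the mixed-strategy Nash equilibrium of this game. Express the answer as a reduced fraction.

23/2

Maker 1 mixes with probability p on Type-C, chosen so Maker 2 is indifferent: 15p + 8(1−p) = 12p + 11(1−p) gives p = 1/2.
Maker 2's expected payoff is 15·1/2 + 8·1/2 = 23/2.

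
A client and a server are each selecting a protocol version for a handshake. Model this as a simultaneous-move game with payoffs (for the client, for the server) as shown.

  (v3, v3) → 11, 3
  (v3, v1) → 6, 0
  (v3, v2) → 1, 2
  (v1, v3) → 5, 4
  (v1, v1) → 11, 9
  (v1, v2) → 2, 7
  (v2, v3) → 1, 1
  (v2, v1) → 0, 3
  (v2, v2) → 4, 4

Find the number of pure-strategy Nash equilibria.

Both v3: the client gets 11 (best alternative 5); the server gets 3 (best alternative 2). Neither deviates — NE.
Both v1: the client gets 11 (best alternative 6); the server gets 9 (best alternative 7). Neither deviates — NE.
Both v2: the client gets 4 (best alternative 2); the server gets 4 (best alternative 3). Neither deviates — NE.
(v2, v3) is not a NE: the client would switch to v3 (11 > 1).
No other cell survives both best-response checks, so there are 3 pure NE.

3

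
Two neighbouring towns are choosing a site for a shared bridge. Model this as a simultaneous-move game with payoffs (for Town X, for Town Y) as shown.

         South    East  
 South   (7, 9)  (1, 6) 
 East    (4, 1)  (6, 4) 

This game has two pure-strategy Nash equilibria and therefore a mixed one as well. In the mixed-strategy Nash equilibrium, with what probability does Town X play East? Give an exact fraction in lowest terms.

1/2

Town X's mix p on South must make Town Y indifferent between South and East.
Town Y's payoff from South: 9p + 1(1−p). From East: 6p + 4(1−p).
Set equal: 3p = 3(1−p) → p = 3/6 = 1/2.
Probability on East is 1 − 1/2 = 1/2.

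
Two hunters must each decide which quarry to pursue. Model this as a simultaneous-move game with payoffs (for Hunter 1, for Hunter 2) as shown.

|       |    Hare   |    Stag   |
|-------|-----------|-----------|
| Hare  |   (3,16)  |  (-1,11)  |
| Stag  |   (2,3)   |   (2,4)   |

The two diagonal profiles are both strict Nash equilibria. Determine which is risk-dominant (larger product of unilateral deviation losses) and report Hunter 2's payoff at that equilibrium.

At both Hare: Hunter 1 loses 3 − 2 = 1 by deviating; Hunter 2 loses 16 − 11 = 5. Product = 1·5 = 5.
At both Stag: Hunter 1 loses 2 − (-1) = 3 by deviating; Hunter 2 loses 4 − 3 = 1. Product = 3·1 = 3.
5 > 3, so both Hare is risk-dominant. Hunter 2's payoff there is 16.

16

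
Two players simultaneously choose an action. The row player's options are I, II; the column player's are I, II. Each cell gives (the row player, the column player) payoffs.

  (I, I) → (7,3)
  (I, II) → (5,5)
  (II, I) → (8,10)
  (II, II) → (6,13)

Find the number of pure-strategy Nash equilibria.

Both II: the row player gets 6 (best alternative 5); the column player gets 13 (best alternative 10). Neither deviates — NE.
Both I is not a NE: the row player would switch to II (8 > 7).
No other cell survives both best-response checks, so there is 1 pure NE.

1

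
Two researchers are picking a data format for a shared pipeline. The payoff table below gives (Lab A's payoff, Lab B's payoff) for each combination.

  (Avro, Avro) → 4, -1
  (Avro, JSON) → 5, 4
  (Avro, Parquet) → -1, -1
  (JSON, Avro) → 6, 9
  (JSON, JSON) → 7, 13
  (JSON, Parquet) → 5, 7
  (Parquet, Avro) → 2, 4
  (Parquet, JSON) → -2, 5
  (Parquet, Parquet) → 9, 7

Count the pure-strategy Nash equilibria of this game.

2

Both JSON: Lab A gets 7 (best alternative 5); Lab B gets 13 (best alternative 9). Neither deviates — NE.
Both Parquet: Lab A gets 9 (best alternative 5); Lab B gets 7 (best alternative 5). Neither deviates — NE.
Both Avro is not a NE: Lab A would switch to JSON (6 > 4).
No other cell survives both best-response checks, so there are 2 pure NE.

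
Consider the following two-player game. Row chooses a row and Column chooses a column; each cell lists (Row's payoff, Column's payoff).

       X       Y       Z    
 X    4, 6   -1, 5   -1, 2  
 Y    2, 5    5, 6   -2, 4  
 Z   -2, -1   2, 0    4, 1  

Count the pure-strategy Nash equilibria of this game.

Both X: Row gets 4 (best alternative 2); Column gets 6 (best alternative 5). Neither deviates — NE.
Both Y: Row gets 5 (best alternative 2); Column gets 6 (best alternative 5). Neither deviates — NE.
Both Z: Row gets 4 (best alternative -1); Column gets 1 (best alternative 0). Neither deviates — NE.
(Z, Y) is not a NE: Row would switch to Y (5 > 2).
No other cell survives both best-response checks, so there are 3 pure NE.

3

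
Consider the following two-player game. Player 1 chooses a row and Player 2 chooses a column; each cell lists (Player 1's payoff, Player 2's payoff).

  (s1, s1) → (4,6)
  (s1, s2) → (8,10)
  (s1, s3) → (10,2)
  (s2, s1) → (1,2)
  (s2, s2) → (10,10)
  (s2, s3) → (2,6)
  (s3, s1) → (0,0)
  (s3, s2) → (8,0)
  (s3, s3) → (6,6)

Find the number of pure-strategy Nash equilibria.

1

Both s2: Player 1 gets 10 (best alternative 8); Player 2 gets 10 (best alternative 6). Neither deviates — NE.
Both s1 is not a NE: Player 2 would switch to s2 (10 > 6).
No other cell survives both best-response checks, so there is 1 pure NE.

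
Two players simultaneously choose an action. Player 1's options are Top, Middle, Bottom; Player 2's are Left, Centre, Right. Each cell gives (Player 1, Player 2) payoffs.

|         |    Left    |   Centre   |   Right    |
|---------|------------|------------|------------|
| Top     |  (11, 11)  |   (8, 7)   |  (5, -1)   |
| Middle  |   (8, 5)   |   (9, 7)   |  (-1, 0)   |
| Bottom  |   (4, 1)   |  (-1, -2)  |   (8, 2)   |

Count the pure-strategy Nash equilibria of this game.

(Top, Left): Player 1 gets 11 (best alternative 8); Player 2 gets 11 (best alternative 7). Neither deviates — NE.
(Middle, Centre): Player 1 gets 9 (best alternative 8); Player 2 gets 7 (best alternative 5). Neither deviates — NE.
(Bottom, Right): Player 1 gets 8 (best alternative 5); Player 2 gets 2 (best alternative 1). Neither deviates — NE.
(Bottom, Left) is not a NE: Player 1 would switch to Top (11 > 4).
No other cell survives both best-response checks, so there are 3 pure NE.

3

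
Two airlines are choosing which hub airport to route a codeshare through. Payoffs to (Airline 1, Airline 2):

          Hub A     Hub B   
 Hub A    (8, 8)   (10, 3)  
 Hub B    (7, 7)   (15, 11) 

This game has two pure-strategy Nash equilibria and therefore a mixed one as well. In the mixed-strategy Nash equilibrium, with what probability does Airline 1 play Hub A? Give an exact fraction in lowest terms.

Airline 1's mix p on Hub A must make Airline 2 indifferent between Hub A and Hub B.
Airline 2's payoff from Hub A: 8p + 7(1−p). From Hub B: 3p + 11(1−p).
Set equal: 5p = 4(1−p) → p = 4/9.

4/9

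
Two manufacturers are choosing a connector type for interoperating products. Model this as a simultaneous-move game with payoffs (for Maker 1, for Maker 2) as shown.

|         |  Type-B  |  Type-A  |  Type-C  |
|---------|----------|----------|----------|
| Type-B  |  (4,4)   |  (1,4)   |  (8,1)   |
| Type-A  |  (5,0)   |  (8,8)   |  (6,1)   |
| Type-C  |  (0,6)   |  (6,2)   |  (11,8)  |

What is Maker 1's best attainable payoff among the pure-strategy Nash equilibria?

Both Type-A is a pure NE (Maker 1: 8 ≥ 6; Maker 2: 8 ≥ 1). Maker 1 gets 8.
Both Type-C is a pure NE (Maker 1: 11 ≥ 8; Maker 2: 8 ≥ 6). Maker 1 gets 11.
Every other cell has a profitable deviation for at least one player. Highest of {8, 11} is 11.

11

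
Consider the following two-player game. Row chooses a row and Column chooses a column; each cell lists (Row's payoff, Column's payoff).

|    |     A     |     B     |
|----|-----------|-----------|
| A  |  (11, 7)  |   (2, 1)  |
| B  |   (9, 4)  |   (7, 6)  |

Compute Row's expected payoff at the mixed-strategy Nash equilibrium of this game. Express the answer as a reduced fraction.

59/7

Column mixes with probability q on A, chosen so Row is indifferent: 11q + 2(1−q) = 9q + 7(1−q) gives q = 5/7.
Row's expected payoff (from either row, since indifferent) is 11·5/7 + 2·2/7 = 59/7.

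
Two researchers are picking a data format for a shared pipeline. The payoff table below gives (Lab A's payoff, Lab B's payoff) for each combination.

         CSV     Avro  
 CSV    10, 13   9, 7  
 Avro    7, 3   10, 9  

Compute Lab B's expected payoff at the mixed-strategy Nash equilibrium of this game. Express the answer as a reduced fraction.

Lab A mixes with probability p on CSV, chosen so Lab B is indifferent: 13p + 3(1−p) = 7p + 9(1−p) gives p = 1/2.
Lab B's expected payoff is 13·1/2 + 3·1/2 = 8.

8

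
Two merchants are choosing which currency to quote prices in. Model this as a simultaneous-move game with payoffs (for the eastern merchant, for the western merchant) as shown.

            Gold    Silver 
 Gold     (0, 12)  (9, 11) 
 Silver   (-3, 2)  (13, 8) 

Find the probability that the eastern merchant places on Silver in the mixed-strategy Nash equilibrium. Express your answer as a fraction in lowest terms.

The eastern merchant's mix p on Gold must make the western merchant indifferent between Gold and Silver.
The western merchant's payoff from Gold: 12p + 2(1−p). From Silver: 11p + 8(1−p).
Set equal: 1p = 6(1−p) → p = 6/7.
Probability on Silver is 1 − 6/7 = 1/7.

1/7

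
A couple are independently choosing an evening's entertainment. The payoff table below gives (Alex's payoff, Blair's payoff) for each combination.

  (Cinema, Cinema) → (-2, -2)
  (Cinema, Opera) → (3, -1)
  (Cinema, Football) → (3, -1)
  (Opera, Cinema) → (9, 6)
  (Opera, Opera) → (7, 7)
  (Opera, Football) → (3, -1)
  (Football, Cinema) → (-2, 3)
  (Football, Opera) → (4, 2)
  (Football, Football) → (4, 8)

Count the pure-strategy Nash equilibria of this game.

Both Opera: Alex gets 7 (best alternative 4); Blair gets 7 (best alternative 6). Neither deviates — NE.
Both Football: Alex gets 4 (best alternative 3); Blair gets 8 (best alternative 3). Neither deviates — NE.
Both Cinema is not a NE: Alex would switch to Opera (9 > -2).
No other cell survives both best-response checks, so there are 2 pure NE.

2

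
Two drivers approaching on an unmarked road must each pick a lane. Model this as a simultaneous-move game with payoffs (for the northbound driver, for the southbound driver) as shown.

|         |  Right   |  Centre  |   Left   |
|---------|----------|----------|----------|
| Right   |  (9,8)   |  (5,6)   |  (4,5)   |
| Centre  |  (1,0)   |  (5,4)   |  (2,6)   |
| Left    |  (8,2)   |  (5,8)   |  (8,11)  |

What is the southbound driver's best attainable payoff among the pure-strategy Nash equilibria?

Both Right is a pure NE (the northbound driver: 9 ≥ 8; the southbound driver: 8 ≥ 6). The southbound driver gets 8.
Both Left is a pure NE (the northbound driver: 8 ≥ 4; the southbound driver: 11 ≥ 8). The southbound driver gets 11.
Every other cell has a profitable deviation for at least one player. Highest of {8, 11} is 11.

11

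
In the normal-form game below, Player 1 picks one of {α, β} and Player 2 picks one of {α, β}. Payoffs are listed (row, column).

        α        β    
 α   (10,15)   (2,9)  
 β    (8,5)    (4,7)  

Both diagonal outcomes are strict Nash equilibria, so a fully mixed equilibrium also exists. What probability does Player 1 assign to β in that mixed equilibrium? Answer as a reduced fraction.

3/4

Player 1's mix p on α must make Player 2 indifferent between α and β.
Player 2's payoff from α: 15p + 5(1−p). From β: 9p + 7(1−p).
Set equal: 6p = 2(1−p) → p = 2/8 = 1/4.
Probability on β is 1 − 1/4 = 3/4.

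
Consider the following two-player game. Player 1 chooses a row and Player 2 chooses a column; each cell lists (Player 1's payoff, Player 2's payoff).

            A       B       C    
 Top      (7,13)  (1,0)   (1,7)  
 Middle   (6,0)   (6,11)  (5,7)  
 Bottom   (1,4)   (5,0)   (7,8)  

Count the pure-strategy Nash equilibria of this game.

3

(Top, A): Player 1 gets 7 (best alternative 6); Player 2 gets 13 (best alternative 7). Neither deviates — NE.
(Middle, B): Player 1 gets 6 (best alternative 5); Player 2 gets 11 (best alternative 7). Neither deviates — NE.
(Bottom, C): Player 1 gets 7 (best alternative 5); Player 2 gets 8 (best alternative 4). Neither deviates — NE.
(Top, B) is not a NE: Player 1 would switch to Middle (6 > 1).
No other cell survives both best-response checks, so there are 3 pure NE.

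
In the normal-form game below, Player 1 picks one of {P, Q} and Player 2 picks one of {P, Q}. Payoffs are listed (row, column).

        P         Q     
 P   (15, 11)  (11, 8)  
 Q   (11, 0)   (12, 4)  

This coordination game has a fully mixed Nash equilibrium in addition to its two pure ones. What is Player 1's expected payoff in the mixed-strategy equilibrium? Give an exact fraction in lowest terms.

59/5

Player 2 mixes with probability q on P, chosen so Player 1 is indifferent: 15q + 11(1−q) = 11q + 12(1−q) gives q = 1/5.
Player 1's expected payoff (from either row, since indifferent) is 15·1/5 + 11·4/5 = 59/5.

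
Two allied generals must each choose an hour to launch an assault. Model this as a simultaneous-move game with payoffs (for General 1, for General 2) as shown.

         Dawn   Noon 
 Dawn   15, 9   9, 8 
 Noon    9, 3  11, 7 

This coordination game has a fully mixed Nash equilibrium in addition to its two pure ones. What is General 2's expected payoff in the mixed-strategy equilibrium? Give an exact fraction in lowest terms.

General 1 mixes with probability p on Dawn, chosen so General 2 is indifferent: 9p + 3(1−p) = 8p + 7(1−p) gives p = 4/5.
General 2's expected payoff is 9·4/5 + 3·1/5 = 39/5.

39/5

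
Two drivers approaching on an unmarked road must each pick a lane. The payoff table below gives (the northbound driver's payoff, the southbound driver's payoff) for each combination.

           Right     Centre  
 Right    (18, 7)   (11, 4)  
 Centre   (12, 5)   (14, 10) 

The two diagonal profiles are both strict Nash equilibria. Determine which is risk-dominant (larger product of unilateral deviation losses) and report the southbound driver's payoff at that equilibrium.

At both Right: the northbound driver loses 18 − 12 = 6 by deviating; the southbound driver loses 7 − 4 = 3. Product = 6·3 = 18.
At both Centre: the northbound driver loses 14 − 11 = 3 by deviating; the southbound driver loses 10 − 5 = 5. Product = 3·5 = 15.
18 > 15, so both Right is risk-dominant. The southbound driver's payoff there is 7.

7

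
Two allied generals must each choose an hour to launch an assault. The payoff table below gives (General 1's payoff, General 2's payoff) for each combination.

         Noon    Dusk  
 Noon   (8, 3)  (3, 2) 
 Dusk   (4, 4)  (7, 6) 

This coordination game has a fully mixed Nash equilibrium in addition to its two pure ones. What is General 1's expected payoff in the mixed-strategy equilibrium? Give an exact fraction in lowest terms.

General 2 mixes with probability q on Noon, chosen so General 1 is indifferent: 8q + 3(1−q) = 4q + 7(1−q) gives q = 1/2.
General 1's expected payoff (from either row, since indifferent) is 8·1/2 + 3·1/2 = 11/2.

11/2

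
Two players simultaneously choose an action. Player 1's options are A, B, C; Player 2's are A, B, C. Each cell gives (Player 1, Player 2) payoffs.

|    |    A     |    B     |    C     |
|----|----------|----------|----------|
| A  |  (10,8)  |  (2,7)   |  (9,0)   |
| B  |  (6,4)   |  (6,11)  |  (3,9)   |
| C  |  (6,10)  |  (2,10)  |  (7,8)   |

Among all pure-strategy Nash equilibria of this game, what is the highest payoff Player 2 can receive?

11

Both A is a pure NE (Player 1: 10 ≥ 6; Player 2: 8 ≥ 7). Player 2 gets 8.
Both B is a pure NE (Player 1: 6 ≥ 2; Player 2: 11 ≥ 9). Player 2 gets 11.
Every other cell has a profitable deviation for at least one player. Highest of {8, 11} is 11.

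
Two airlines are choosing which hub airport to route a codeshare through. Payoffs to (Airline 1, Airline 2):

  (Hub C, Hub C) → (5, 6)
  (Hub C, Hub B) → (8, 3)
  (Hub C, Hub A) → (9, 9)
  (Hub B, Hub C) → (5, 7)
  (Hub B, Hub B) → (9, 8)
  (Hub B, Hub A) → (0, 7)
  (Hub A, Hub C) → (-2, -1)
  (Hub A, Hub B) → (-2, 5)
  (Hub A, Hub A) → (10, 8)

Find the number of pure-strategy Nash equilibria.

Both Hub B: Airline 1 gets 9 (best alternative 8); Airline 2 gets 8 (best alternative 7). Neither deviates — NE.
Both Hub A: Airline 1 gets 10 (best alternative 9); Airline 2 gets 8 (best alternative 5). Neither deviates — NE.
Both Hub C is not a NE: Airline 2 would switch to Hub A (9 > 6).
No other cell survives both best-response checks, so there are 2 pure NE.

2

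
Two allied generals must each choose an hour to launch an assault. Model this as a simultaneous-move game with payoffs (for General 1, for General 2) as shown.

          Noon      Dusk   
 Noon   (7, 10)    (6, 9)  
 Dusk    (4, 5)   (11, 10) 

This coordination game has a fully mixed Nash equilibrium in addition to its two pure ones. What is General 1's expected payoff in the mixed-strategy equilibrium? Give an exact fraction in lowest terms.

General 2 mixes with probability q on Noon, chosen so General 1 is indifferent: 7q + 6(1−q) = 4q + 11(1−q) gives q = 5/8.
General 1's expected payoff (from either row, since indifferent) is 7·5/8 + 6·3/8 = 53/8.

53/8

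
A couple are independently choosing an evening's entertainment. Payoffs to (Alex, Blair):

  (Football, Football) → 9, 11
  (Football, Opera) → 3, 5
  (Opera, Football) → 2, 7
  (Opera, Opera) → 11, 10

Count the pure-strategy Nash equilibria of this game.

Both Football: Alex gets 9 (best alternative 2); Blair gets 11 (best alternative 5). Neither deviates — NE.
Both Opera: Alex gets 11 (best alternative 3); Blair gets 10 (best alternative 7). Neither deviates — NE.
(Football, Opera) is not a NE: Alex would switch to Opera (11 > 3).
No other cell survives both best-response checks, so there are 2 pure NE.

2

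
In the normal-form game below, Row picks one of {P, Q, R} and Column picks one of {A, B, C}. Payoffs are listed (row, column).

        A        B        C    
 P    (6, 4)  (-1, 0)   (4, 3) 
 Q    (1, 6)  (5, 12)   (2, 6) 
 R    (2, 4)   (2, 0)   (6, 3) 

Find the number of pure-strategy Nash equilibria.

(P, A): Row gets 6 (best alternative 2); Column gets 4 (best alternative 3). Neither deviates — NE.
(Q, B): Row gets 5 (best alternative 2); Column gets 12 (best alternative 6). Neither deviates — NE.
(R, C) is not a NE: Column would switch to A (4 > 3).
No other cell survives both best-response checks, so there are 2 pure NE.

2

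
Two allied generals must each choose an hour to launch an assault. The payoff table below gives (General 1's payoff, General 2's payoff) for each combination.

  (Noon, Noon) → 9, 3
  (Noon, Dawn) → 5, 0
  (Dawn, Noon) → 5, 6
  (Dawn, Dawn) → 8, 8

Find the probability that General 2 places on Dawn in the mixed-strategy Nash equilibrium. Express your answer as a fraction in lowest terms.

General 2's mix q on Noon must make General 1 indifferent between Noon and Dawn.
General 1's payoff from Noon: 9q + 5(1−q). From Dawn: 5q + 8(1−q).
Set equal: 4q = 3(1−q) → q = 3/7.
Probability on Dawn is 1 − 3/7 = 4/7.

4/7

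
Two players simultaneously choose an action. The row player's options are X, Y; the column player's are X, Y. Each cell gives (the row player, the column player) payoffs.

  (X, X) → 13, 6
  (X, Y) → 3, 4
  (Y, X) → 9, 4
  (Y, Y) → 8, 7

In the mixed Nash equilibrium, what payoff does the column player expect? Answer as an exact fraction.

26/5

The row player mixes with probability p on X, chosen so the column player is indifferent: 6p + 4(1−p) = 4p + 7(1−p) gives p = 3/5.
The column player's expected payoff is 6·3/5 + 4·2/5 = 26/5.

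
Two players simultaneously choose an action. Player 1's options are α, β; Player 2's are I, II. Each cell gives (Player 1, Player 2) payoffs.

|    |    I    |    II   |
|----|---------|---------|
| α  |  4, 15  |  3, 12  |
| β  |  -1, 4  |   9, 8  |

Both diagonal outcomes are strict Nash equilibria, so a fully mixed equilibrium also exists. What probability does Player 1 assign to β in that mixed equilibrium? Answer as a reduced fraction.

3/7

Player 1's mix p on α must make Player 2 indifferent between I and II.
Player 2's payoff from I: 15p + 4(1−p). From II: 12p + 8(1−p).
Set equal: 3p = 4(1−p) → p = 4/7.
Probability on β is 1 − 4/7 = 3/7.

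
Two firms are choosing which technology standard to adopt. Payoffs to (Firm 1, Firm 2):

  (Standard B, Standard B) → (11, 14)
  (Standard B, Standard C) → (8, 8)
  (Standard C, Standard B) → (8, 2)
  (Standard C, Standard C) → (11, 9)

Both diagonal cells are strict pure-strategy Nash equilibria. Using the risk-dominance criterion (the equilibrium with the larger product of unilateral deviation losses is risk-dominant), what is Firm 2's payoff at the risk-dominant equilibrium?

At both Standard B: Firm 1 loses 11 − 8 = 3 by deviating; Firm 2 loses 14 − 8 = 6. Product = 3·6 = 18.
At both Standard C: Firm 1 loses 11 − 8 = 3 by deviating; Firm 2 loses 9 − 2 = 7. Product = 3·7 = 21.
21 > 18, so both Standard C is risk-dominant. Firm 2's payoff there is 9.

9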